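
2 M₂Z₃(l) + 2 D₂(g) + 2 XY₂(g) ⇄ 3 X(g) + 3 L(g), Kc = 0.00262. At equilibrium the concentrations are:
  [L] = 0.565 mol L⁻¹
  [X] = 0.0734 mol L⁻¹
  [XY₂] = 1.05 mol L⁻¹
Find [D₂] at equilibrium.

[D₂] = 0.157 mol L⁻¹

(M₂Z₃ is a pure liquid — omitted from Kc.)
At equilibrium, Kc = [X]³·[L]³ / ([D₂]²·[XY₂]²) = 0.00262.
(0.0734)³·(0.565)³ / (([D₂])²·(1.05)²) = 0.00262
[D₂]² = 0.0247 ⇒ [D₂] = 0.157 mol L⁻¹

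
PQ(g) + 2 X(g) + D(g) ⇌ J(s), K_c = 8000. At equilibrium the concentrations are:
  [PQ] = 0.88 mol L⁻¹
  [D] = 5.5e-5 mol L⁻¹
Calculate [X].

(J is a pure solid — omitted from K_c.)
At equilibrium, K_c = 1 / ([PQ]·[X]²·[D]) = 8000.
1 / ((0.88)·([X])²·(5.5e-5)) = 8000
[X]² = 2.58 ⇒ [X] = 1.6 mol L⁻¹

[X] = 1.6 mol L⁻¹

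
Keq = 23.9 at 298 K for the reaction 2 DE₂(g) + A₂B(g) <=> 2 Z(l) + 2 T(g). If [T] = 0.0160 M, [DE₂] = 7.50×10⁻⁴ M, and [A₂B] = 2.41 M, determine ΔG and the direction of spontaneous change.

ΔG = 5.12 kJ/mol; the forward reaction is non-spontaneous

(Z is a pure liquid — omitted from Q.)
Q = [T]² / ([DE₂]²·[A₂B]) = (0.0160)² / ((7.50×10⁻⁴)²·(2.41)) = 189
ΔG = RT ln(Q/Keq) = (8.314 J mol⁻¹ K⁻¹)(298 K) × ln(189/23.9)
   = (2.478 kJ/mol)(2.068) = 5.12 kJ/mol
ΔG > 0, so the forward reaction is non-spontaneous (proceeds in reverse).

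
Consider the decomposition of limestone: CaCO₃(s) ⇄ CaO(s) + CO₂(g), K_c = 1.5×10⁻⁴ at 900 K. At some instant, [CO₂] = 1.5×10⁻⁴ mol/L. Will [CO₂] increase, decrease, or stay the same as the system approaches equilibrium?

stay the same

(CaCO₃, CaO are pure solids — omitted from Q_c.)
Q_c = [CO₂] = 1.5×10⁻⁴
Q_c = 1.5×10⁻⁴ = K_c; the system is at equilibrium.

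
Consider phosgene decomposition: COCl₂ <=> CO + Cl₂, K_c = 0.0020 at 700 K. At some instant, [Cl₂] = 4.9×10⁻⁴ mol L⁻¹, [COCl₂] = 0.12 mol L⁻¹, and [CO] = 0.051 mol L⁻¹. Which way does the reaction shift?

Q_c = [CO]·[Cl₂] / [COCl₂] = (0.051)·(4.9×10⁻⁴) / (0.12) = 2.1×10⁻⁴
Q_c = 2.1×10⁻⁴ < K_c = 0.0020, so the forward reaction proceeds.

to the right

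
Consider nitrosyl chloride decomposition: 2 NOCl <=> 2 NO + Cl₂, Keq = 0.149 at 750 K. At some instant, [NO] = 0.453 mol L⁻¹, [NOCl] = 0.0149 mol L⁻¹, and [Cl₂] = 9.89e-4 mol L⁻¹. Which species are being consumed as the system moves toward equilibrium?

Q = [NO]²·[Cl₂] / [NOCl]² = (0.453)²·(9.89e-4) / (0.0149)² = 0.914
Q = 0.914 > Keq = 0.149: net reverse reaction.

NO, Cl₂ (products)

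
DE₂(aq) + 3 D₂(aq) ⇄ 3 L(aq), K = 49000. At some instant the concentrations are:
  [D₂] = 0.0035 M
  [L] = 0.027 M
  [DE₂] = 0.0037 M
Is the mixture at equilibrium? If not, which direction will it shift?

no; Q > K, reaction proceeds in reverse

Q = [L]³ / ([DE₂]·[D₂]³) = (0.027)³ / ((0.0037)·(0.0035)³) = 1.2×10⁵
Q = 1.2×10⁵ > K = 49000: net reverse reaction.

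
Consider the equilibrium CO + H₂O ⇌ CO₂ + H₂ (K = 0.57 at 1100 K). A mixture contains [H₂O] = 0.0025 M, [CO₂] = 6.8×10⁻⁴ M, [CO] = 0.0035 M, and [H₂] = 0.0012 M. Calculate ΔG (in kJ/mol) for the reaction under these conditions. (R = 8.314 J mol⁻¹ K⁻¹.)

ΔG = -16.6 kJ/mol

Q = [CO₂]·[H₂] / ([CO]·[H₂O]) = (6.8×10⁻⁴)·(0.0012) / ((0.0035)·(0.0025)) = 0.0933
ΔG = RT ln(Q/K) = (8.314 J mol⁻¹ K⁻¹)(1100 K) × ln(0.0933/0.57)
   = (9.145 kJ/mol)(-1.810) = -16.6 kJ/mol
ΔG < 0, so the forward reaction is spontaneous (proceeds forward).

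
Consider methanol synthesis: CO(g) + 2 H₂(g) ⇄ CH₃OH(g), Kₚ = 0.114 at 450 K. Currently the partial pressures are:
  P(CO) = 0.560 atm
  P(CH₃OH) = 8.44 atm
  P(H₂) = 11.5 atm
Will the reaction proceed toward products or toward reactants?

Qₚ = P(CH₃OH) / (P(CO)·P(H₂)²) = (8.44) / ((0.560)·(11.5)²) = 0.114
Qₚ = 0.114 = Kₚ, so the system is already at equilibrium.

no net change (already at equilibrium)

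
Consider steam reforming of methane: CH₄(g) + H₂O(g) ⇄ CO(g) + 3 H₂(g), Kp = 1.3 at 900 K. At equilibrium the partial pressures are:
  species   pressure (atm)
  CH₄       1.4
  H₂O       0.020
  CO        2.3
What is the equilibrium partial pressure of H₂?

P(H₂) = 0.25 atm

At equilibrium, Kp = P(CO)·P(H₂)³ / (P(CH₄)·P(H₂O)) = 1.3.
(2.3)·(P(H₂))³ / ((1.4)·(0.020)) = 1.3
P(H₂)³ = 0.0158 ⇒ P(H₂) = 0.25 atm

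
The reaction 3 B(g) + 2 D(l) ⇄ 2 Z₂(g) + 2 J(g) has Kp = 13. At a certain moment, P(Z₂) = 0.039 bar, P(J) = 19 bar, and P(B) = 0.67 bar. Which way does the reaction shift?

(D is a pure liquid — omitted from Qp.)
Qp = P(Z₂)²·P(J)² / P(B)³ = (0.039)²·(19)² / (0.67)³ = 1.8
Qp = 1.8 < Kp = 13, so the forward reaction proceeds.

forward (toward products)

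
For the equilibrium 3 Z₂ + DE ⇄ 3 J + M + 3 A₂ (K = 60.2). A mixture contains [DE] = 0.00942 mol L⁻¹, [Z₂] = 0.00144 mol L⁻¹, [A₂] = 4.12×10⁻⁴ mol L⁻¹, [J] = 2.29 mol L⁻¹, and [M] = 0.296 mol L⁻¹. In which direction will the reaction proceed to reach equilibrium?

toward products

Q = [J]³·[M]·[A₂]³ / ([Z₂]³·[DE]) = (2.29)³·(0.296)·(4.12×10⁻⁴)³ / ((0.00144)³·(0.00942)) = 8.84
Q = 8.84 < K = 60.2, so the forward reaction proceeds.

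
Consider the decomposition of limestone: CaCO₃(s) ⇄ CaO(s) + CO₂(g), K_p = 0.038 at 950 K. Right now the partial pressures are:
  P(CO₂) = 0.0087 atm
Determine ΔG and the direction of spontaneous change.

(CaCO₃, CaO are pure solids — omitted from Q_p.)
Q_p = P(CO₂) = 0.00870
ΔG = RT ln(Q_p/K_p) = (8.314 J mol⁻¹ K⁻¹)(950 K) × ln(0.00870/0.038)
   = (7.898 kJ/mol)(-1.474) = -11.6 kJ/mol
ΔG < 0, so the forward reaction is spontaneous (proceeds forward).

ΔG = -11.6 kJ/mol; the forward reaction is spontaneous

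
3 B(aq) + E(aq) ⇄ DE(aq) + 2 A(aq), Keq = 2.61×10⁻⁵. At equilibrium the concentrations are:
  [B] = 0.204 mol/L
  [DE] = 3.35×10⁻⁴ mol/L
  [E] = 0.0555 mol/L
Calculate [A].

At equilibrium, Keq = [DE]·[A]² / ([B]³·[E]) = 2.61×10⁻⁵.
(3.35×10⁻⁴)·([A])² / ((0.204)³·(0.0555)) = 2.61×10⁻⁵
[A]² = 3.67×10⁻⁵ ⇒ [A] = 0.00606 mol/L

[A] = 0.00606 mol/L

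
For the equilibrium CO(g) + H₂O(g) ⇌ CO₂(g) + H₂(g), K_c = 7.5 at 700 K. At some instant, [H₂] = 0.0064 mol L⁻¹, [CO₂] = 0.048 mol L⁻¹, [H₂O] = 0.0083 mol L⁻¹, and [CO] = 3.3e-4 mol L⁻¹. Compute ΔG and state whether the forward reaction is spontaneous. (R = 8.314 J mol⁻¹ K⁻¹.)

ΔG = 15.7 kJ/mol; the forward reaction is non-spontaneous

Q_c = [CO₂]·[H₂] / ([CO]·[H₂O]) = (0.048)·(0.0064) / ((3.3e-4)·(0.0083)) = 112
ΔG = RT ln(Q_c/K_c) = (8.314 J mol⁻¹ K⁻¹)(700 K) × ln(112/7.5)
   = (5.820 kJ/mol)(2.704) = 15.7 kJ/mol
ΔG > 0, so the forward reaction is non-spontaneous (proceeds in reverse).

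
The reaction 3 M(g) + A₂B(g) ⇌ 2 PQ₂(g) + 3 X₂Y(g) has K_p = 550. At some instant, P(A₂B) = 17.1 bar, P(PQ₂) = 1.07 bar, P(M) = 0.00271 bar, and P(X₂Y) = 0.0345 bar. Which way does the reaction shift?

toward products

Q_p = P(PQ₂)²·P(X₂Y)³ / (P(M)³·P(A₂B)) = (1.07)²·(0.0345)³ / ((0.00271)³·(17.1)) = 138
Q_p = 138 < K_p = 550, so the forward reaction proceeds.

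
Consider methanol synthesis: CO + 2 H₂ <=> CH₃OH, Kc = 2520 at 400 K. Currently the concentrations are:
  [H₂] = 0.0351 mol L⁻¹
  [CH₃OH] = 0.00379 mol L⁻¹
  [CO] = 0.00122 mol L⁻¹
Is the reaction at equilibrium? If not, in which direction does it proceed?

Qc = [CH₃OH] / ([CO]·[H₂]²) = (0.00379) / ((0.00122)·(0.0351)²) = 2520
Qc = 2520 = Kc, so the system is already at equilibrium.

neither direction; the system is at equilibrium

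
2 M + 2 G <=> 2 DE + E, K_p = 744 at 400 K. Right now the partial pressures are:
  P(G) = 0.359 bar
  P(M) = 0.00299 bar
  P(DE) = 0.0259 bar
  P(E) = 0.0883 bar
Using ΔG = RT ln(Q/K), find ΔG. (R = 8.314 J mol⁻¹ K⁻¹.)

Q_p = P(DE)²·P(E) / (P(M)²·P(G)²) = (0.0259)²·(0.0883) / ((0.00299)²·(0.359)²) = 51.4
ΔG = RT ln(Q_p/K_p) = (8.314 J mol⁻¹ K⁻¹)(400 K) × ln(51.4/744)
   = (3.326 kJ/mol)(-2.672) = -8.89 kJ/mol
ΔG < 0, so the forward reaction is spontaneous (proceeds forward).

ΔG = -8.89 kJ/mol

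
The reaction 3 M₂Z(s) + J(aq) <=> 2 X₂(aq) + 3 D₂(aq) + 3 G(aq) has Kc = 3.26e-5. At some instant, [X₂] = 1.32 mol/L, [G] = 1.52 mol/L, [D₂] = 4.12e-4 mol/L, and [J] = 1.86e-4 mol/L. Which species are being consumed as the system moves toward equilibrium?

M₂Z, J (reactants)

(M₂Z is a pure solid — omitted from Qc.)
Qc = [X₂]²·[D₂]³·[G]³ / [J] = (1.32)²·(4.12e-4)³·(1.52)³ / (1.86e-4) = 2.30e-6
Qc = 2.30e-6 < Kc = 3.26e-5: net forward reaction.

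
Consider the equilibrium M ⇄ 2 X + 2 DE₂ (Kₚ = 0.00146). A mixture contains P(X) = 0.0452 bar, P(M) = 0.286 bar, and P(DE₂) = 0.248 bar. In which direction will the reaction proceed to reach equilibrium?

Qₚ = P(X)²·P(DE₂)² / P(M) = (0.0452)²·(0.248)² / (0.286) = 4.39e-4
Qₚ = 4.39e-4 < Kₚ = 0.00146, so the forward reaction proceeds.

to the right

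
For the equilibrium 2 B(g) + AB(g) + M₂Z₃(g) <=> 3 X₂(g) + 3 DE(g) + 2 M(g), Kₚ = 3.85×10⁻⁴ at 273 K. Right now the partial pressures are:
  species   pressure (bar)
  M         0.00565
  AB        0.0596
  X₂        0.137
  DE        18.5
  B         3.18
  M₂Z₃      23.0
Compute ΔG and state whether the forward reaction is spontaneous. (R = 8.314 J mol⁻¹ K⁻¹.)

Qₚ = P(X₂)³·P(DE)³·P(M)² / (P(B)²·P(AB)·P(M₂Z₃)) = (0.137)³·(18.5)³·(0.00565)² / ((3.18)²·(0.0596)·(23.0)) = 3.75×10⁻⁵
ΔG = RT ln(Qₚ/Kₚ) = (8.314 J mol⁻¹ K⁻¹)(273 K) × ln(3.75×10⁻⁵/3.85×10⁻⁴)
   = (2.270 kJ/mol)(-2.329) = -5.29 kJ/mol
ΔG < 0, so the forward reaction is spontaneous (proceeds forward).

ΔG = -5.29 kJ/mol; the forward reaction is spontaneous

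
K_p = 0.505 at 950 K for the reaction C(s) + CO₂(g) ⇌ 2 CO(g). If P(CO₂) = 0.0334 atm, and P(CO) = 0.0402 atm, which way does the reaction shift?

forward (toward products)

(C is a pure solid — omitted from Q_p.)
Q_p = P(CO)² / P(CO₂) = (0.0402)² / (0.0334) = 0.0484
Q_p = 0.0484 < K_p = 0.505, so the forward reaction proceeds.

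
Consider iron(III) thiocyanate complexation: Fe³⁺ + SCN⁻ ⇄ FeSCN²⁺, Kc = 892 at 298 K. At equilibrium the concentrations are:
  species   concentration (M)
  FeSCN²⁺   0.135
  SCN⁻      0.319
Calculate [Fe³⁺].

At equilibrium, Kc = [FeSCN²⁺] / ([Fe³⁺]·[SCN⁻]) = 892.
(0.135) / (([Fe³⁺])·(0.319)) = 892
[Fe³⁺] = 4.74×10⁻⁴ M

[Fe³⁺] = 4.74×10⁻⁴ M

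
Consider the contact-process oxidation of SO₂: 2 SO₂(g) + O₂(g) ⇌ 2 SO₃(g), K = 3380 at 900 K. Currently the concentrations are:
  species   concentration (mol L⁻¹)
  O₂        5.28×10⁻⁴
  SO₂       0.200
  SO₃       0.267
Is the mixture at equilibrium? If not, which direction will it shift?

Q = [SO₃]² / ([SO₂]²·[O₂]) = (0.267)² / ((0.200)²·(5.28×10⁻⁴)) = 3380
Q = 3380 = K; the system is at equilibrium.

yes, at equilibrium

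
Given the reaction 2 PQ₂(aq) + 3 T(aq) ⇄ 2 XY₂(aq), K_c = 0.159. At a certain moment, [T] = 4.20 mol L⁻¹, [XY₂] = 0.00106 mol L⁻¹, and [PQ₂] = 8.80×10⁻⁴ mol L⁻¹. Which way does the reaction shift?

to the right

Q_c = [XY₂]² / ([PQ₂]²·[T]³) = (0.00106)² / ((8.80×10⁻⁴)²·(4.20)³) = 0.0196
Q_c = 0.0196 < K_c = 0.159, so the forward reaction proceeds.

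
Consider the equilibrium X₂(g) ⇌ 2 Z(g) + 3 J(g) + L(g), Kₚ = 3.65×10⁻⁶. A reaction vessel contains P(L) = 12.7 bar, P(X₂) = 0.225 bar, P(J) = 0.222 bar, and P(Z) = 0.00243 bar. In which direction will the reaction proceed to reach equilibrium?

Qₚ = P(Z)²·P(J)³·P(L) / P(X₂) = (0.00243)²·(0.222)³·(12.7) / (0.225) = 3.65×10⁻⁶
Qₚ = 3.65×10⁻⁶ = Kₚ, so the system is already at equilibrium.

neither direction; the system is at equilibrium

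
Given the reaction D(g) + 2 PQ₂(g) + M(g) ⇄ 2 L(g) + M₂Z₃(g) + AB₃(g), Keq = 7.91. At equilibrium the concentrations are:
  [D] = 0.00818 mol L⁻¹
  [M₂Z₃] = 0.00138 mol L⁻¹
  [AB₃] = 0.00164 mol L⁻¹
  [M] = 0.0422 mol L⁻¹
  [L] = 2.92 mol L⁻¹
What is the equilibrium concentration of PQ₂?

[PQ₂] = 0.0841 mol L⁻¹

At equilibrium, Keq = [L]²·[M₂Z₃]·[AB₃] / ([D]·[PQ₂]²·[M]) = 7.91.
(2.92)²·(0.00138)·(0.00164) / ((0.00818)·([PQ₂])²·(0.0422)) = 7.91
[PQ₂]² = 0.00707 ⇒ [PQ₂] = 0.0841 mol L⁻¹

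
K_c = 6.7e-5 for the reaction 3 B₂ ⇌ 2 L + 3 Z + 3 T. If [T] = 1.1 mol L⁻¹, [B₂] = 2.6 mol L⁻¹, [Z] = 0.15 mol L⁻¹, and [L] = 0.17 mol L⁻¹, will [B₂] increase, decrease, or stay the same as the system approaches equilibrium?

decrease

Q_c = [L]²·[Z]³·[T]³ / [B₂]³ = (0.17)²·(0.15)³·(1.1)³ / (2.6)³ = 7.4e-6
Q_c = 7.4e-6 < K_c = 6.7e-5: net forward reaction.
B₂ is a reactant, so it decreases.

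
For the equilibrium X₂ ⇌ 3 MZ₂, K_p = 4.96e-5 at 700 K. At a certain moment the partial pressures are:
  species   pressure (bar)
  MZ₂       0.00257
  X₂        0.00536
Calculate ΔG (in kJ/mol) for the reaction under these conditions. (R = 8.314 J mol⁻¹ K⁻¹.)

Q_p = P(MZ₂)³ / P(X₂) = (0.00257)³ / (0.00536) = 3.17e-6
ΔG = RT ln(Q_p/K_p) = (8.314 J mol⁻¹ K⁻¹)(700 K) × ln(3.17e-6/4.96e-5)
   = (5.820 kJ/mol)(-2.750) = -16.0 kJ/mol
ΔG < 0, so the forward reaction is spontaneous (proceeds forward).

ΔG = -16.0 kJ/mol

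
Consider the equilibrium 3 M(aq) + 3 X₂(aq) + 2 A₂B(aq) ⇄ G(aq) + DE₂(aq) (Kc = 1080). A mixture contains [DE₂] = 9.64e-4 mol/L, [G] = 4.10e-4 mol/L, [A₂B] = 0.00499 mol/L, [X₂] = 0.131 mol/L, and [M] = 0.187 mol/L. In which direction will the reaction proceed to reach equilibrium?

neither direction; the system is at equilibrium

Qc = [G]·[DE₂] / ([M]³·[X₂]³·[A₂B]²) = (4.10e-4)·(9.64e-4) / ((0.187)³·(0.131)³·(0.00499)²) = 1080
Qc = 1080 = Kc, so the system is already at equilibrium.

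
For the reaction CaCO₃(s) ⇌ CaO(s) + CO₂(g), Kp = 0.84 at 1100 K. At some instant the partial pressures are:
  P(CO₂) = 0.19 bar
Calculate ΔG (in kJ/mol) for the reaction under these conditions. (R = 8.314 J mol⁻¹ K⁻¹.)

ΔG = -13.6 kJ/mol

(CaCO₃, CaO are pure solids — omitted from Qp.)
Qp = P(CO₂) = 0.190
ΔG = RT ln(Qp/Kp) = (8.314 J mol⁻¹ K⁻¹)(1100 K) × ln(0.190/0.84)
   = (9.145 kJ/mol)(-1.486) = -13.6 kJ/mol
ΔG < 0, so the forward reaction is spontaneous (proceeds forward).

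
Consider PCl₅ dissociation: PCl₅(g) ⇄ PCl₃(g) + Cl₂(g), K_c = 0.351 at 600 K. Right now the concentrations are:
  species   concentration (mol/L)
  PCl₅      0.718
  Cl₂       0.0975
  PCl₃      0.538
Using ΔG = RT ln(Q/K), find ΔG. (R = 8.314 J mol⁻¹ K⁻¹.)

Q_c = [PCl₃]·[Cl₂] / [PCl₅] = (0.538)·(0.0975) / (0.718) = 0.0731
ΔG = RT ln(Q_c/K_c) = (8.314 J mol⁻¹ K⁻¹)(600 K) × ln(0.0731/0.351)
   = (4.988 kJ/mol)(-1.569) = -7.83 kJ/mol
ΔG < 0, so the forward reaction is spontaneous (proceeds forward).

ΔG = -7.83 kJ/mol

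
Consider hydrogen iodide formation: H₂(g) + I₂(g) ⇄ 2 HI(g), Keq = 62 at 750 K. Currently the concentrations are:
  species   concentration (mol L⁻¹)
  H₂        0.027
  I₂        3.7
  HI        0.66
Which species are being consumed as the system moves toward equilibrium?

Q = [HI]² / ([H₂]·[I₂]) = (0.66)² / ((0.027)·(3.7)) = 4.4
Q = 4.4 < Keq = 62: net forward reaction.

H₂, I₂ (reactants)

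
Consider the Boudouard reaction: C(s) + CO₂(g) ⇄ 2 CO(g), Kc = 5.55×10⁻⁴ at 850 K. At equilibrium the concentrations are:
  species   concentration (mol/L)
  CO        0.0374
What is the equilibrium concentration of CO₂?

(C is a pure solid — omitted from Kc.)
At equilibrium, Kc = [CO]² / [CO₂] = 5.55×10⁻⁴.
(0.0374)² / ([CO₂]) = 5.55×10⁻⁴
[CO₂] = 2.52 mol/L

[CO₂] = 2.52 mol/L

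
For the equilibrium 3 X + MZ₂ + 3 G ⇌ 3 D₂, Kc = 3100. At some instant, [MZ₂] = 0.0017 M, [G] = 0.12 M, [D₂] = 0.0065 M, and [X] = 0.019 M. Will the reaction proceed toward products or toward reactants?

Qc = [D₂]³ / ([X]³·[MZ₂]·[G]³) = (0.0065)³ / ((0.019)³·(0.0017)·(0.12)³) = 14000
Qc = 14000 > Kc = 3100, so the reverse reaction proceeds.

to the left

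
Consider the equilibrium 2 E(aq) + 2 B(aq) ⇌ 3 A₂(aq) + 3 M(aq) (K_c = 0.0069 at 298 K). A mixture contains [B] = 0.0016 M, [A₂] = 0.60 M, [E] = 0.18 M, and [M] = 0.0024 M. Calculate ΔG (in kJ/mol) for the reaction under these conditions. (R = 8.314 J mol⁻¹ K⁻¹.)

ΔG = 4.09 kJ/mol

Q_c = [A₂]³·[M]³ / ([E]²·[B]²) = (0.60)³·(0.0024)³ / ((0.18)²·(0.0016)²) = 0.0360
ΔG = RT ln(Q_c/K_c) = (8.314 J mol⁻¹ K⁻¹)(298 K) × ln(0.0360/0.0069)
   = (2.478 kJ/mol)(1.652) = 4.09 kJ/mol
ΔG > 0, so the forward reaction is non-spontaneous (proceeds in reverse).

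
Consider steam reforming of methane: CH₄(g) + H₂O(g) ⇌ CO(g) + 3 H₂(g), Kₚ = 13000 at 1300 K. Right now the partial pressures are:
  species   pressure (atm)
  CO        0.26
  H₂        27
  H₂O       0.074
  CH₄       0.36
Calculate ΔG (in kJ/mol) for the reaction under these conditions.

Qₚ = P(CO)·P(H₂)³ / (P(CH₄)·P(H₂O)) = (0.26)·(27)³ / ((0.36)·(0.074)) = 1.92×10⁵
ΔG = RT ln(Qₚ/Kₚ) = (8.314 J mol⁻¹ K⁻¹)(1300 K) × ln(1.92×10⁵/13000)
   = (10.81 kJ/mol)(2.693) = 29.1 kJ/mol
ΔG > 0, so the forward reaction is non-spontaneous (proceeds in reverse).

ΔG = 29.1 kJ/mol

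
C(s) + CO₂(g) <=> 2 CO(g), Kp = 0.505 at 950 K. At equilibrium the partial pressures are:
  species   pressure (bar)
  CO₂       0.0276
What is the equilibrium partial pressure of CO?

P(CO) = 0.118 bar

(C is a pure solid — omitted from Kp.)
At equilibrium, Kp = P(CO)² / P(CO₂) = 0.505.
(P(CO))² / (0.0276) = 0.505
P(CO)² = 0.0139 ⇒ P(CO) = 0.118 bar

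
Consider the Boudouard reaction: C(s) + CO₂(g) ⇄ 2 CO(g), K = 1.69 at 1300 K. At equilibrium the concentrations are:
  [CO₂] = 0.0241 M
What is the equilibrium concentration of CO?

[CO] = 0.202 M

(C is a pure solid — omitted from K.)
At equilibrium, K = [CO]² / [CO₂] = 1.69.
([CO])² / (0.0241) = 1.69
[CO]² = 0.0407 ⇒ [CO] = 0.202 M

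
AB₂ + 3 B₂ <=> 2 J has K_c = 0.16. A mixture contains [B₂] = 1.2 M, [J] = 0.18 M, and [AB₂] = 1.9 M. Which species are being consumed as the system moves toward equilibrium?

AB₂, B₂ (reactants)

Q_c = [J]² / ([AB₂]·[B₂]³) = (0.18)² / ((1.9)·(1.2)³) = 0.0099
Q_c = 0.0099 < K_c = 0.16: net forward reaction.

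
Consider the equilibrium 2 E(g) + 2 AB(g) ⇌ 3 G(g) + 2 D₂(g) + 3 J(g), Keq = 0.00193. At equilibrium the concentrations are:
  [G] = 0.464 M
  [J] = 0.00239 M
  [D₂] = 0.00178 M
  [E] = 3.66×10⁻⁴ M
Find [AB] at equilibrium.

At equilibrium, Keq = [G]³·[D₂]²·[J]³ / ([E]²·[AB]²) = 0.00193.
(0.464)³·(0.00178)²·(0.00239)³ / ((3.66×10⁻⁴)²·([AB])²) = 0.00193
[AB]² = 1.67×10⁻⁵ ⇒ [AB] = 0.00409 M

[AB] = 0.00409 M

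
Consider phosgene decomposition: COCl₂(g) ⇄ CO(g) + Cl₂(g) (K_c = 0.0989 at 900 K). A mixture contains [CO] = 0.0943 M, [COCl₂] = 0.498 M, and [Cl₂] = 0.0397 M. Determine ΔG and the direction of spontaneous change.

Q_c = [CO]·[Cl₂] / [COCl₂] = (0.0943)·(0.0397) / (0.498) = 0.00752
ΔG = RT ln(Q_c/K_c) = (8.314 J mol⁻¹ K⁻¹)(900 K) × ln(0.00752/0.0989)
   = (7.483 kJ/mol)(-2.577) = -19.3 kJ/mol
ΔG < 0, so the forward reaction is spontaneous (proceeds forward).

ΔG = -19.3 kJ/mol; the forward reaction is spontaneous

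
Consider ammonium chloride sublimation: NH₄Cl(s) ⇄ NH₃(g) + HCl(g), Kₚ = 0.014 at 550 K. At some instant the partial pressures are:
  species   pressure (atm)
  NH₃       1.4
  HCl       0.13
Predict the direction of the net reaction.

reverse (toward reactants)

(NH₄Cl is a pure solid — omitted from Qₚ.)
Qₚ = P(NH₃)·P(HCl) = (1.4)·(0.13) = 0.18
Qₚ = 0.18 > Kₚ = 0.014, so the reverse reaction proceeds.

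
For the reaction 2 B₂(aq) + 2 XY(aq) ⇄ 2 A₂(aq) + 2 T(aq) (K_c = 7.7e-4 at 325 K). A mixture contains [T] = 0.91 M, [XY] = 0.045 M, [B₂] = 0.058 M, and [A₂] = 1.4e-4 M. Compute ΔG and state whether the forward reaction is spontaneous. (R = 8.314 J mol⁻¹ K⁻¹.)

Q_c = [A₂]²·[T]² / ([B₂]²·[XY]²) = (1.4e-4)²·(0.91)² / ((0.058)²·(0.045)²) = 0.00238
ΔG = RT ln(Q_c/K_c) = (8.314 J mol⁻¹ K⁻¹)(325 K) × ln(0.00238/7.7e-4)
   = (2.702 kJ/mol)(1.128) = 3.05 kJ/mol
ΔG > 0, so the forward reaction is non-spontaneous (proceeds in reverse).

ΔG = 3.05 kJ/mol; the forward reaction is non-spontaneous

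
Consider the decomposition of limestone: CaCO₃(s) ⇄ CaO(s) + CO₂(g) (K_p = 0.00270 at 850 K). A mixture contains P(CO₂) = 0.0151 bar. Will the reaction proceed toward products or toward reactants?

(CaCO₃, CaO are pure solids — omitted from Q_p.)
Q_p = P(CO₂) = 0.0151
Q_p = 0.0151 > K_p = 0.00270, so the reverse reaction proceeds.

in the reverse direction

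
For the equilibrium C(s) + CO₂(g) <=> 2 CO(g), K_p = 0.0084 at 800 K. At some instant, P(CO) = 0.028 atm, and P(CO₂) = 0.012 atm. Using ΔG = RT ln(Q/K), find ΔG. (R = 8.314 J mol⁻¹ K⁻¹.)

ΔG = 13.6 kJ/mol

(C is a pure solid — omitted from Q_p.)
Q_p = P(CO)² / P(CO₂) = (0.028)² / (0.012) = 0.0653
ΔG = RT ln(Q_p/K_p) = (8.314 J mol⁻¹ K⁻¹)(800 K) × ln(0.0653/0.0084)
   = (6.651 kJ/mol)(2.051) = 13.6 kJ/mol
ΔG > 0, so the forward reaction is non-spontaneous (proceeds in reverse).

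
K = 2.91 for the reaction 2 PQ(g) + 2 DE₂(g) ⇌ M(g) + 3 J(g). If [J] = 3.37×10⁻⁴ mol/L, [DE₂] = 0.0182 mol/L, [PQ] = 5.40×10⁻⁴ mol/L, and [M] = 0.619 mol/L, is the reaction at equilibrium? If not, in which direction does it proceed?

Q = [M]·[J]³ / ([PQ]²·[DE₂]²) = (0.619)·(3.37×10⁻⁴)³ / ((5.40×10⁻⁴)²·(0.0182)²) = 0.245
Q = 0.245 < K = 2.91, so the forward reaction proceeds.

toward products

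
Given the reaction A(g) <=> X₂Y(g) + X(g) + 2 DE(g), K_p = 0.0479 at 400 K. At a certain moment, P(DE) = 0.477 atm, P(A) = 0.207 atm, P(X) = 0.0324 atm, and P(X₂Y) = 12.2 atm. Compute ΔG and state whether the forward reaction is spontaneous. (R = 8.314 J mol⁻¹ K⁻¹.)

ΔG = 7.33 kJ/mol; the forward reaction is non-spontaneous

Q_p = P(X₂Y)·P(X)·P(DE)² / P(A) = (12.2)·(0.0324)·(0.477)² / (0.207) = 0.434
ΔG = RT ln(Q_p/K_p) = (8.314 J mol⁻¹ K⁻¹)(400 K) × ln(0.434/0.0479)
   = (3.326 kJ/mol)(2.204) = 7.33 kJ/mol
ΔG > 0, so the forward reaction is non-spontaneous (proceeds in reverse).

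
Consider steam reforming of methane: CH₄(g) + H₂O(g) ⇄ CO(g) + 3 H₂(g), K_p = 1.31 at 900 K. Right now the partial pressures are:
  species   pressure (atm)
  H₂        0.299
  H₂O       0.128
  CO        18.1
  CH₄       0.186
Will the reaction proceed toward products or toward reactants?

in the reverse direction

Q_p = P(CO)·P(H₂)³ / (P(CH₄)·P(H₂O)) = (18.1)·(0.299)³ / ((0.186)·(0.128)) = 20.3
Q_p = 20.3 > K_p = 1.31, so the reverse reaction proceeds.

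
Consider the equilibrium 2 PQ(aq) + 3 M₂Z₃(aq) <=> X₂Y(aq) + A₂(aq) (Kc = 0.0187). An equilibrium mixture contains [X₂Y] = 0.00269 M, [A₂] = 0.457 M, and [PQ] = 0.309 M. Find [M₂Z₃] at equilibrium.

At equilibrium, Kc = [X₂Y]·[A₂] / ([PQ]²·[M₂Z₃]³) = 0.0187.
(0.00269)·(0.457) / ((0.309)²·([M₂Z₃])³) = 0.0187
[M₂Z₃]³ = 0.689 ⇒ [M₂Z₃] = 0.883 M

[M₂Z₃] = 0.883 M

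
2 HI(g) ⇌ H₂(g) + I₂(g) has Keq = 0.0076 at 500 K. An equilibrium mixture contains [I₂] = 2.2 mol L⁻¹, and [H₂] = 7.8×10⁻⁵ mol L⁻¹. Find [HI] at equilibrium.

At equilibrium, Keq = [H₂]·[I₂] / [HI]² = 0.0076.
(7.8×10⁻⁵)·(2.2) / ([HI])² = 0.0076
[HI]² = 0.0226 ⇒ [HI] = 0.15 mol L⁻¹

[HI] = 0.15 mol L⁻¹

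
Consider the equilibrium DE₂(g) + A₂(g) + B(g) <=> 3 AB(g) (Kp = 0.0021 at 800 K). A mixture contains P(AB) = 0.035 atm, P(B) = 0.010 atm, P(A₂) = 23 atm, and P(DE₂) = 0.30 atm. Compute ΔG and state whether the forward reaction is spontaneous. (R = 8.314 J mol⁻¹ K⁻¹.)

Qp = P(AB)³ / (P(DE₂)·P(A₂)·P(B)) = (0.035)³ / ((0.30)·(23)·(0.010)) = 6.21e-4
ΔG = RT ln(Qp/Kp) = (8.314 J mol⁻¹ K⁻¹)(800 K) × ln(6.21e-4/0.0021)
   = (6.651 kJ/mol)(-1.218) = -8.10 kJ/mol
ΔG < 0, so the forward reaction is spontaneous (proceeds forward).

ΔG = -8.10 kJ/mol; the forward reaction is spontaneous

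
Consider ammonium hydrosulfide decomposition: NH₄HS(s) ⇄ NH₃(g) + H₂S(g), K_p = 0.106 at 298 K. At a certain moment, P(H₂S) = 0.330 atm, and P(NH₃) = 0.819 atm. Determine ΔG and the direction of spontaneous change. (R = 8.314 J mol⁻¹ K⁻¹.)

ΔG = 2.32 kJ/mol; the forward reaction is non-spontaneous

(NH₄HS is a pure solid — omitted from Q_p.)
Q_p = P(NH₃)·P(H₂S) = (0.819)·(0.330) = 0.270
ΔG = RT ln(Q_p/K_p) = (8.314 J mol⁻¹ K⁻¹)(298 K) × ln(0.270/0.106)
   = (2.478 kJ/mol)(0.9350) = 2.32 kJ/mol
ΔG > 0, so the forward reaction is non-spontaneous (proceeds in reverse).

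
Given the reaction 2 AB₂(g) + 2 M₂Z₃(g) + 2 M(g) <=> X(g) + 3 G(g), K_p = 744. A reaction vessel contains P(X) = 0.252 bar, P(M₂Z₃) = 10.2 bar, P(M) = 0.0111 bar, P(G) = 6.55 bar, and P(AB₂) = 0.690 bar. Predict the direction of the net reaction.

toward reactants

Q_p = P(X)·P(G)³ / (P(AB₂)²·P(M₂Z₃)²·P(M)²) = (0.252)·(6.55)³ / ((0.690)²·(10.2)²·(0.0111)²) = 11600
Q_p = 11600 > K_p = 744, so the reverse reaction proceeds.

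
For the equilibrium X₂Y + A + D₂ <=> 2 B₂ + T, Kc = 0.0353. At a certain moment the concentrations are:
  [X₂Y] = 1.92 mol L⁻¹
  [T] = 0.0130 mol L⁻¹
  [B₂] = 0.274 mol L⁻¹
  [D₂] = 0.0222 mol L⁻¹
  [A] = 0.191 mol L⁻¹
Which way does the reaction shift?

toward reactants

Qc = [B₂]²·[T] / ([X₂Y]·[A]·[D₂]) = (0.274)²·(0.0130) / ((1.92)·(0.191)·(0.0222)) = 0.120
Qc = 0.120 > Kc = 0.0353, so the reverse reaction proceeds.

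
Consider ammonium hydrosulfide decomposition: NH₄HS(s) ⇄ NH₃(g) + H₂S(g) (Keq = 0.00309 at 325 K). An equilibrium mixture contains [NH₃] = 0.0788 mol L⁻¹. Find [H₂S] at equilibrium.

(NH₄HS is a pure solid — omitted from Keq.)
At equilibrium, Keq = [NH₃]·[H₂S] = 0.00309.
(0.0788)·([H₂S]) = 0.00309
[H₂S] = 0.0392 mol L⁻¹

[H₂S] = 0.0392 mol L⁻¹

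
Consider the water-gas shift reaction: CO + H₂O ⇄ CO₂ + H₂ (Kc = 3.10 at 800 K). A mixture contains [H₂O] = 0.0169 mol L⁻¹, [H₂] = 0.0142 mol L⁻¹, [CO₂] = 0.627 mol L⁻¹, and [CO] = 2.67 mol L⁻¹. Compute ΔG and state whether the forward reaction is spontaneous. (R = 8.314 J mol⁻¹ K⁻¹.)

ΔG = -18.3 kJ/mol; the forward reaction is spontaneous

Qc = [CO₂]·[H₂] / ([CO]·[H₂O]) = (0.627)·(0.0142) / ((2.67)·(0.0169)) = 0.197
ΔG = RT ln(Qc/Kc) = (8.314 J mol⁻¹ K⁻¹)(800 K) × ln(0.197/3.10)
   = (6.651 kJ/mol)(-2.756) = -18.3 kJ/mol
ΔG < 0, so the forward reaction is spontaneous (proceeds forward).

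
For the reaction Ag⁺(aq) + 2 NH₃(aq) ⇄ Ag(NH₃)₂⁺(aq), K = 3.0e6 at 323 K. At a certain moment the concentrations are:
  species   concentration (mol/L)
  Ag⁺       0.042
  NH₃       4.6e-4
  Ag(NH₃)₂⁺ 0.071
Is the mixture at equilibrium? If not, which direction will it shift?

Q = [Ag(NH₃)₂⁺] / ([Ag⁺]·[NH₃]²) = (0.071) / ((0.042)·(4.6e-4)²) = 8.0e6
Q = 8.0e6 > K = 3.0e6: net reverse reaction.

no; Q > K, reaction proceeds in reverse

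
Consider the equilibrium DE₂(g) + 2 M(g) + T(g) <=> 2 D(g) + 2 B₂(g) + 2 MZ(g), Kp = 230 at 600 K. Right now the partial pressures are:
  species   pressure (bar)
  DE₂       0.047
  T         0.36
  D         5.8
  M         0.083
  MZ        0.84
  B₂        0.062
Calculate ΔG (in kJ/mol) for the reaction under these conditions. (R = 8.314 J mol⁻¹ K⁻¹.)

ΔG = 6.11 kJ/mol

Qp = P(D)²·P(B₂)²·P(MZ)² / (P(DE₂)·P(M)²·P(T)) = (5.8)²·(0.062)²·(0.84)² / ((0.047)·(0.083)²·(0.36)) = 783
ΔG = RT ln(Qp/Kp) = (8.314 J mol⁻¹ K⁻¹)(600 K) × ln(783/230)
   = (4.988 kJ/mol)(1.225) = 6.11 kJ/mol
ΔG > 0, so the forward reaction is non-spontaneous (proceeds in reverse).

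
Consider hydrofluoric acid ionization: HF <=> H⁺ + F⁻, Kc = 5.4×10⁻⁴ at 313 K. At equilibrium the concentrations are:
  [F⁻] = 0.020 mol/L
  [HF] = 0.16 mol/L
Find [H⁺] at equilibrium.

At equilibrium, Kc = [H⁺]·[F⁻] / [HF] = 5.4×10⁻⁴.
([H⁺])·(0.020) / (0.16) = 5.4×10⁻⁴
[H⁺] = 0.00432 = 0.0043 mol/L

[H⁺] = 0.0043 mol/L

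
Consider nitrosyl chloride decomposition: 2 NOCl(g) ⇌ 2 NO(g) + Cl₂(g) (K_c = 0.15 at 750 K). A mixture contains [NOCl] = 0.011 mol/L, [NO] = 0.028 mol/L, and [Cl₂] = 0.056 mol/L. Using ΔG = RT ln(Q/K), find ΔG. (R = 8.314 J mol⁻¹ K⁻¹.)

Q_c = [NO]²·[Cl₂] / [NOCl]² = (0.028)²·(0.056) / (0.011)² = 0.363
ΔG = RT ln(Q_c/K_c) = (8.314 J mol⁻¹ K⁻¹)(750 K) × ln(0.363/0.15)
   = (6.236 kJ/mol)(0.8838) = 5.51 kJ/mol
ΔG > 0, so the forward reaction is non-spontaneous (proceeds in reverse).

ΔG = 5.51 kJ/mol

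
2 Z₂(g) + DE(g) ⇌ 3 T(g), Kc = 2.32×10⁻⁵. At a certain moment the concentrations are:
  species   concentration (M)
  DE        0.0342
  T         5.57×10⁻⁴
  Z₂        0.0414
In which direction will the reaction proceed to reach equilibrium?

toward products

Qc = [T]³ / ([Z₂]²·[DE]) = (5.57×10⁻⁴)³ / ((0.0414)²·(0.0342)) = 2.95×10⁻⁶
Qc = 2.95×10⁻⁶ < Kc = 2.32×10⁻⁵, so the forward reaction proceeds.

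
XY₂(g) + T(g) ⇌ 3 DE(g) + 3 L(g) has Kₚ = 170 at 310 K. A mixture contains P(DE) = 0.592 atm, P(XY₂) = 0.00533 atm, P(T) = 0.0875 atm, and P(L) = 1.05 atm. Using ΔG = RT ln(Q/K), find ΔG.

Qₚ = P(DE)³·P(L)³ / (P(XY₂)·P(T)) = (0.592)³·(1.05)³ / ((0.00533)·(0.0875)) = 515
ΔG = RT ln(Qₚ/Kₚ) = (8.314 J mol⁻¹ K⁻¹)(310 K) × ln(515/170)
   = (2.577 kJ/mol)(1.108) = 2.86 kJ/mol
ΔG > 0, so the forward reaction is non-spontaneous (proceeds in reverse).

ΔG = 2.86 kJ/mol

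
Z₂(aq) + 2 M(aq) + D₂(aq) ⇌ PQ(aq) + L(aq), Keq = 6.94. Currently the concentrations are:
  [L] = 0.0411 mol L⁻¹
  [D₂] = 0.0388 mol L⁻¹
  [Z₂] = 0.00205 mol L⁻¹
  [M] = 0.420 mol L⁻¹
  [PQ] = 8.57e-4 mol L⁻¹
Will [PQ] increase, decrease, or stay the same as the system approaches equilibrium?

Q = [PQ]·[L] / ([Z₂]·[M]²·[D₂]) = (8.57e-4)·(0.0411) / ((0.00205)·(0.420)²·(0.0388)) = 2.51
Q = 2.51 < Keq = 6.94: net forward reaction.
PQ is a product, so it increases.

increase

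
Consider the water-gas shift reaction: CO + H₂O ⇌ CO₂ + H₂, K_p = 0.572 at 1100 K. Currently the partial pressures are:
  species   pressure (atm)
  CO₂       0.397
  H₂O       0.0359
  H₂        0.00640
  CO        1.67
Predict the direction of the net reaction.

toward products

Q_p = P(CO₂)·P(H₂) / (P(CO)·P(H₂O)) = (0.397)·(0.00640) / ((1.67)·(0.0359)) = 0.0424
Q_p = 0.0424 < K_p = 0.572, so the forward reaction proceeds.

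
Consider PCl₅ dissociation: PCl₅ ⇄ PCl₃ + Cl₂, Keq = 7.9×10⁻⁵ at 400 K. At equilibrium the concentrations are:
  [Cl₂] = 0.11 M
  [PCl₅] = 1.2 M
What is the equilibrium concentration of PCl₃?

At equilibrium, Keq = [PCl₃]·[Cl₂] / [PCl₅] = 7.9×10⁻⁵.
([PCl₃])·(0.11) / (1.2) = 7.9×10⁻⁵
[PCl₃] = 8.62×10⁻⁴ = 8.6×10⁻⁴ M

[PCl₃] = 8.6×10⁻⁴ M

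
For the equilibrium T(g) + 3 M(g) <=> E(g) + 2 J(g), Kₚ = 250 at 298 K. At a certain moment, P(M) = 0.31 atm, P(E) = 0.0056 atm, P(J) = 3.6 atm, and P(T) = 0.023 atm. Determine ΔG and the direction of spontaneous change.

Qₚ = P(E)·P(J)² / (P(T)·P(M)³) = (0.0056)·(3.6)² / ((0.023)·(0.31)³) = 106
ΔG = RT ln(Qₚ/Kₚ) = (8.314 J mol⁻¹ K⁻¹)(298 K) × ln(106/250)
   = (2.478 kJ/mol)(-0.8580) = -2.13 kJ/mol
ΔG < 0, so the forward reaction is spontaneous (proceeds forward).

ΔG = -2.13 kJ/mol; the forward reaction is spontaneous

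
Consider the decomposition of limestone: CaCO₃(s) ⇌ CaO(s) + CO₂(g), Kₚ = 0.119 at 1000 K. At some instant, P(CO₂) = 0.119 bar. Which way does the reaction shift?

no net change (already at equilibrium)

(CaCO₃, CaO are pure solids — omitted from Qₚ.)
Qₚ = P(CO₂) = 0.119
Qₚ = 0.119 = Kₚ, so the system is already at equilibrium.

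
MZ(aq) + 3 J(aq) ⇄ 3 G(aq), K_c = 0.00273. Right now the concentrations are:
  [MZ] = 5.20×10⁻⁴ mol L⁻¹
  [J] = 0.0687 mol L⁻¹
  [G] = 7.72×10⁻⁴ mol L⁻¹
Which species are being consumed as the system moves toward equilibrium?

none (at equilibrium)

Q_c = [G]³ / ([MZ]·[J]³) = (7.72×10⁻⁴)³ / ((5.20×10⁻⁴)·(0.0687)³) = 0.00273
Q_c = 0.00273 = K_c; the system is at equilibrium.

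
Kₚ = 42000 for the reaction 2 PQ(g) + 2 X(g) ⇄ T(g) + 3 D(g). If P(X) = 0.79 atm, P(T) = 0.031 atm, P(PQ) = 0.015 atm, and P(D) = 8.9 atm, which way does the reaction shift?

toward reactants

Qₚ = P(T)·P(D)³ / (P(PQ)²·P(X)²) = (0.031)·(8.9)³ / ((0.015)²·(0.79)²) = 1.6e5
Qₚ = 1.6e5 > Kₚ = 42000, so the reverse reaction proceeds.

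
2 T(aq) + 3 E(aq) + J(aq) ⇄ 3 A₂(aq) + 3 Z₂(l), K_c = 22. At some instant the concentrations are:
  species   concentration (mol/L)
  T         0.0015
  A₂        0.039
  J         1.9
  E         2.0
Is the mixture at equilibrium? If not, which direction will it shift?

no; Q < K, reaction proceeds forward

(Z₂ is a pure liquid — omitted from Q_c.)
Q_c = [A₂]³ / ([T]²·[E]³·[J]) = (0.039)³ / ((0.0015)²·(2.0)³·(1.9)) = 1.7
Q_c = 1.7 < K_c = 22: net forward reaction.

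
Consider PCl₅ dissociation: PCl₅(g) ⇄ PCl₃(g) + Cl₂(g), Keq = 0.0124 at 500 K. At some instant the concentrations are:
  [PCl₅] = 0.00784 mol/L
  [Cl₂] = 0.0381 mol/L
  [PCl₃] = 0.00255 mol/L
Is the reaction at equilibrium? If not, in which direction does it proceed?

neither direction; the system is at equilibrium

Q = [PCl₃]·[Cl₂] / [PCl₅] = (0.00255)·(0.0381) / (0.00784) = 0.0124
Q = 0.0124 = Keq, so the system is already at equilibrium.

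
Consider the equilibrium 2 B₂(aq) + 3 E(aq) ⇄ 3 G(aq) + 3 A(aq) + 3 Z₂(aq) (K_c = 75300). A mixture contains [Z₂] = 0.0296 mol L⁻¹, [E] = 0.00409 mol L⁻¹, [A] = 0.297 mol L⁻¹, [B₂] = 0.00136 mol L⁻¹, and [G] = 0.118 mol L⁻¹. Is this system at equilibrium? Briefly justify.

no; Q < K, reaction proceeds forward

Q_c = [G]³·[A]³·[Z₂]³ / ([B₂]²·[E]³) = (0.118)³·(0.297)³·(0.0296)³ / ((0.00136)²·(0.00409)³) = 8820
Q_c = 8820 < K_c = 75300: net forward reaction.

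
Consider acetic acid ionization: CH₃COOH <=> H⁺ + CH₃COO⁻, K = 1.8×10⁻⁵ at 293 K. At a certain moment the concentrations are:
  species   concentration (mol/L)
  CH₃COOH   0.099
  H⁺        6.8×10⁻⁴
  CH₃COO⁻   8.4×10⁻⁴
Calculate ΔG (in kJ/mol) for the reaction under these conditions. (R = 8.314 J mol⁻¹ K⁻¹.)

Q = [H⁺]·[CH₃COO⁻] / [CH₃COOH] = (6.8×10⁻⁴)·(8.4×10⁻⁴) / (0.099) = 5.77×10⁻⁶
ΔG = RT ln(Q/K) = (8.314 J mol⁻¹ K⁻¹)(293 K) × ln(5.77×10⁻⁶/1.8×10⁻⁵)
   = (2.436 kJ/mol)(-1.138) = -2.77 kJ/mol
ΔG < 0, so the forward reaction is spontaneous (proceeds forward).

ΔG = -2.77 kJ/mol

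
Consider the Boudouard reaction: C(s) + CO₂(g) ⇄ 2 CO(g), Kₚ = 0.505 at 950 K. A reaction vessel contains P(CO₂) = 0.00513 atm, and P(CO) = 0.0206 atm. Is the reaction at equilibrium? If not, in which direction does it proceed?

(C is a pure solid — omitted from Qₚ.)
Qₚ = P(CO)² / P(CO₂) = (0.0206)² / (0.00513) = 0.0827
Qₚ = 0.0827 < Kₚ = 0.505, so the forward reaction proceeds.

forward (toward products)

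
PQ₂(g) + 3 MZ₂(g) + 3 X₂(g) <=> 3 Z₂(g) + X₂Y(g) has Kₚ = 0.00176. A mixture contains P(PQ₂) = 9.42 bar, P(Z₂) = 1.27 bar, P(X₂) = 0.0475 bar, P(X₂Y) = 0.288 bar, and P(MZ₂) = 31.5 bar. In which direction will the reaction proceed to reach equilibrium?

in the reverse direction

Qₚ = P(Z₂)³·P(X₂Y) / (P(PQ₂)·P(MZ₂)³·P(X₂)³) = (1.27)³·(0.288) / ((9.42)·(31.5)³·(0.0475)³) = 0.0187
Qₚ = 0.0187 > Kₚ = 0.00176, so the reverse reaction proceeds.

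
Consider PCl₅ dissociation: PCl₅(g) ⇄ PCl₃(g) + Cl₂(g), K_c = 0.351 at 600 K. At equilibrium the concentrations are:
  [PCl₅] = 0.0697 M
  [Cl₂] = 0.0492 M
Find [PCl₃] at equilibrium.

At equilibrium, K_c = [PCl₃]·[Cl₂] / [PCl₅] = 0.351.
([PCl₃])·(0.0492) / (0.0697) = 0.351
[PCl₃] = 0.497 M

[PCl₃] = 0.497 M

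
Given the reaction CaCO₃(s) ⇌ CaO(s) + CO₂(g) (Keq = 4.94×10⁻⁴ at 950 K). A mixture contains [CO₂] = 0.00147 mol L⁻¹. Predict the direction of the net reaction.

(CaCO₃, CaO are pure solids — omitted from Q.)
Q = [CO₂] = 0.00147
Q = 0.00147 > Keq = 4.94×10⁻⁴, so the reverse reaction proceeds.

in the reverse direction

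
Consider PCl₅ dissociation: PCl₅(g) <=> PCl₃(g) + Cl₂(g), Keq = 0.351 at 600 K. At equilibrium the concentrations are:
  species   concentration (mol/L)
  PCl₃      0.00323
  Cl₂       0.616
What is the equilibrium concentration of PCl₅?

[PCl₅] = 0.00567 mol/L

At equilibrium, Keq = [PCl₃]·[Cl₂] / [PCl₅] = 0.351.
(0.00323)·(0.616) / ([PCl₅]) = 0.351
[PCl₅] = 0.00567 mol/L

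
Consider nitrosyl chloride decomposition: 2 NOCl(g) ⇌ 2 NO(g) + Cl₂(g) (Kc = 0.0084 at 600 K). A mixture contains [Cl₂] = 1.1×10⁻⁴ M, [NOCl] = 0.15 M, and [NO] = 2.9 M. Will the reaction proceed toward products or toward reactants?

to the left

Qc = [NO]²·[Cl₂] / [NOCl]² = (2.9)²·(1.1×10⁻⁴) / (0.15)² = 0.041
Qc = 0.041 > Kc = 0.0084, so the reverse reaction proceeds.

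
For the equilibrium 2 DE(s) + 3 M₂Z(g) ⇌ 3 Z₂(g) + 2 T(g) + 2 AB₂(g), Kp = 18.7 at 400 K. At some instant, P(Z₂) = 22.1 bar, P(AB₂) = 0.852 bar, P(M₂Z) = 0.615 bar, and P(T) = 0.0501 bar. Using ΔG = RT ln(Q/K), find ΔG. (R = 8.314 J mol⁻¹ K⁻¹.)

ΔG = 5.02 kJ/mol

(DE is a pure solid — omitted from Qp.)
Qp = P(Z₂)³·P(T)²·P(AB₂)² / P(M₂Z)³ = (22.1)³·(0.0501)²·(0.852)² / (0.615)³ = 84.5
ΔG = RT ln(Qp/Kp) = (8.314 J mol⁻¹ K⁻¹)(400 K) × ln(84.5/18.7)
   = (3.326 kJ/mol)(1.508) = 5.02 kJ/mol
ΔG > 0, so the forward reaction is non-spontaneous (proceeds in reverse).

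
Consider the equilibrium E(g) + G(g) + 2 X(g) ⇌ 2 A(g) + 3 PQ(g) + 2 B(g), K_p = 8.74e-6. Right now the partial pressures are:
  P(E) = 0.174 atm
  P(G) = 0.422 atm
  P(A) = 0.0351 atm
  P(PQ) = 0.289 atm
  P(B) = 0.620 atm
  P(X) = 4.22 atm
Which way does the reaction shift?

Q_p = P(A)²·P(PQ)³·P(B)² / (P(E)·P(G)·P(X)²) = (0.0351)²·(0.289)³·(0.620)² / ((0.174)·(0.422)·(4.22)²) = 8.74e-6
Q_p = 8.74e-6 = K_p, so the system is already at equilibrium.

at equilibrium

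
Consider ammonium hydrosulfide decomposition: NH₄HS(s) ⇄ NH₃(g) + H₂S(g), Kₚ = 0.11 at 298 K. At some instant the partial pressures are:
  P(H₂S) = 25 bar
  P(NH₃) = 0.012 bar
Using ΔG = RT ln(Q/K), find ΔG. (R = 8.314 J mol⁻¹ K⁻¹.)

ΔG = 2.49 kJ/mol

(NH₄HS is a pure solid — omitted from Qₚ.)
Qₚ = P(NH₃)·P(H₂S) = (0.012)·(25) = 0.300
ΔG = RT ln(Qₚ/Kₚ) = (8.314 J mol⁻¹ K⁻¹)(298 K) × ln(0.300/0.11)
   = (2.478 kJ/mol)(1.003) = 2.49 kJ/mol
ΔG > 0, so the forward reaction is non-spontaneous (proceeds in reverse).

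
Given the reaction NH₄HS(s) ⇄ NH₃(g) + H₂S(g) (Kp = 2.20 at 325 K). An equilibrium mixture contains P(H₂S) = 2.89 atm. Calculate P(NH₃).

P(NH₃) = 0.761 atm

(NH₄HS is a pure solid — omitted from Kp.)
At equilibrium, Kp = P(NH₃)·P(H₂S) = 2.20.
(P(NH₃))·(2.89) = 2.20
P(NH₃) = 0.761 atm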